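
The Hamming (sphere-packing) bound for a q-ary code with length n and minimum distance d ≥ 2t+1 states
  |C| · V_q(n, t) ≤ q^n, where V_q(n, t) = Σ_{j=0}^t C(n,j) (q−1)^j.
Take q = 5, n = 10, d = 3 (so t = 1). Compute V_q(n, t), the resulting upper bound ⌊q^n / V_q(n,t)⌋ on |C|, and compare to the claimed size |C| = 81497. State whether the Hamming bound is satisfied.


V_q(n, t) = 41, q^n = 9765625, Hamming bound = 238185, |C| = 81497 ≤ bound (satisfied).

Step 1: Compute V_q(n, t) = Σ_{j=0}^1 C(n, j) (q−1)^j.
  j = 0: C(10,0)·(4)^0 = 1·1 = 1.
  j = 1: C(10,1)·(4)^1 = 10·4 = 40.
  V_q(n, t) = 1 + 40 = 41.
Step 2: q^n = 5^10 = 9765625.
Step 3: Hamming bound ⌊q^n / V_q(n,t)⌋ = ⌊9765625/41⌋ = 238185.
Step 4: Compare |C| = 81497 to 238185: satisfied.
The claimed |C| lies below the Hamming bound.


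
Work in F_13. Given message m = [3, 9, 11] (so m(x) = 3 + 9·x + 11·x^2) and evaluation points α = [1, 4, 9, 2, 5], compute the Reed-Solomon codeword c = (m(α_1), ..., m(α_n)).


c = [10, 7, 0, 0, 11]

Message polynomial: m(x) = 3 + 9·x + 11·x^2 (mod 13).
For each evaluation point α_i, compute m(α_i) mod 13:
  α_1 = 1: Horner steps 11 → 7 → 10, so m(1) = 10.
  α_2 = 4: Horner steps 11 → 1 → 7, so m(4) = 7.
  α_3 = 9: Horner steps 11 → 4 → 0, so m(9) = 0.
  α_4 = 2: Horner steps 11 → 5 → 0, so m(2) = 0.
  α_5 = 5: Horner steps 11 → 12 → 11, so m(5) = 11.
Codeword c = [10, 7, 0, 0, 11] ∈ F_13^5.


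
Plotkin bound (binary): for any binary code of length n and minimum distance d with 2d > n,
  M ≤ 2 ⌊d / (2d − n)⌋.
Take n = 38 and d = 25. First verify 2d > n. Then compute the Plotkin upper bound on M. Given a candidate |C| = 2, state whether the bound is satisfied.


Plotkin bound M ≤ 4; given |C| = 2 ≤ bound (satisfied).

Check applicability: 2d = 50, n = 38.
2d − n = 12 > 0, so Plotkin applies.
Compute d/(2d−n) = 25/12 ≈ 2.0833.
⌊d/(2d−n)⌋ = 2.
Plotkin bound: M ≤ 2·2 = 4.
Given |C| = 2, check: satisfied.
This |C| is below the Plotkin bound.


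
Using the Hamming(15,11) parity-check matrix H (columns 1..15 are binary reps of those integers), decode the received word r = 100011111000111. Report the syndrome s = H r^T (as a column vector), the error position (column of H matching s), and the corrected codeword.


s = (1, 0, 0, 0)^T, error position = 8, corrected codeword c = 100011101000111

Compute s = H r^T mod 2 one row at a time:
  s_1 = 1 + 1 + 0 + 0 + 0 + 1 + 1 + 1 = 5 ≡ 1 (mod 2).
  s_2 = 0 + 1 + 1 + 1 + 0 + 1 + 1 + 1 = 6 ≡ 0 (mod 2).
  s_3 = 0 + 0 + 1 + 1 + 0 + 0 + 1 + 1 = 4 ≡ 0 (mod 2).
  s_4 = 1 + 0 + 1 + 1 + 1 + 0 + 1 + 1 = 6 ≡ 0 (mod 2).
s = (1, 0, 0, 0)^T — this equals column 8 of H (binary 1000), so error is at position 8.
Correct: flip bit 8 of r = 100011111000111 to get c = 100011101000111.


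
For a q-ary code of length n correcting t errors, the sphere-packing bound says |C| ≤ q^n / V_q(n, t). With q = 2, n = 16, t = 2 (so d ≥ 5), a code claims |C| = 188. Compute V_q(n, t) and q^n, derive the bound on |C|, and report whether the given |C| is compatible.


V_q(n, t) = 137, q^n = 65536, Hamming bound = 478, |C| = 188 ≤ bound (satisfied).

Step 1: Compute V_q(n, t) = Σ_{j=0}^2 C(n, j) (q−1)^j.
  j = 0: C(16,0)·(1)^0 = 1·1 = 1.
  j = 1: C(16,1)·(1)^1 = 16·1 = 16.
  j = 2: C(16,2)·(1)^2 = 120·1 = 120.
  V_q(n, t) = 1 + 16 + 120 = 137.
Step 2: q^n = 2^16 = 65536.
Step 3: Hamming bound ⌊q^n / V_q(n,t)⌋ = ⌊65536/137⌋ = 478.
Step 4: Compare |C| = 188 to 478: satisfied.
The claimed |C| lies below the Hamming bound.


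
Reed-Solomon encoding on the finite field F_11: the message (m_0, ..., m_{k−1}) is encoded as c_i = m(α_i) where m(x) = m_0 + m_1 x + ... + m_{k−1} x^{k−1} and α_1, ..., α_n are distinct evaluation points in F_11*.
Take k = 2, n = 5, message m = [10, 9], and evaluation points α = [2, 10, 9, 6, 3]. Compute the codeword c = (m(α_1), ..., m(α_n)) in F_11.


c = [6, 1, 3, 9, 4]

Message polynomial: m(x) = 10 + 9·x (mod 11).
For each evaluation point α_i, compute m(α_i) mod 11:
  α_1 = 2: Horner steps 9 → 6, so m(2) = 6.
  α_2 = 10: Horner steps 9 → 1, so m(10) = 1.
  α_3 = 9: Horner steps 9 → 3, so m(9) = 3.
  α_4 = 6: Horner steps 9 → 9, so m(6) = 9.
  α_5 = 3: Horner steps 9 → 4, so m(3) = 4.
Codeword c = [6, 1, 3, 9, 4] ∈ F_11^5.


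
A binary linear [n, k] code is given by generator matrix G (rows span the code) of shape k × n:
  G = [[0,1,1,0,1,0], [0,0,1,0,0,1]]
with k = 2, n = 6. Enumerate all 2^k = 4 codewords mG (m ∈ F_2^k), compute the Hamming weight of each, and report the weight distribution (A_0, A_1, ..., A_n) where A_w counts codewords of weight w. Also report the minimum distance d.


Weight distribution: A_0 = 1, A_2 = 1, A_3 = 2. Minimum distance d = 2.

Enumerate all 2^2 = 4 messages m ∈ F_2^2.
For each, compute codeword c = mG in F_2^6, then tally its weight.
  m = 00 → c = 000000, weight = 0.
  m = 10 → c = 011010, weight = 3.
  m = 01 → c = 001001, weight = 2.
  m = 11 → c = 010011, weight = 3.
Tally weights:
  weight 0: 1 codewords.
  weight 2: 1 codewords.
  weight 3: 2 codewords.
Minimum distance d = smallest w > 0 with A_w > 0 = 2.
Sanity: Σ A_w = 4 = 2^2 = 4 ✓.


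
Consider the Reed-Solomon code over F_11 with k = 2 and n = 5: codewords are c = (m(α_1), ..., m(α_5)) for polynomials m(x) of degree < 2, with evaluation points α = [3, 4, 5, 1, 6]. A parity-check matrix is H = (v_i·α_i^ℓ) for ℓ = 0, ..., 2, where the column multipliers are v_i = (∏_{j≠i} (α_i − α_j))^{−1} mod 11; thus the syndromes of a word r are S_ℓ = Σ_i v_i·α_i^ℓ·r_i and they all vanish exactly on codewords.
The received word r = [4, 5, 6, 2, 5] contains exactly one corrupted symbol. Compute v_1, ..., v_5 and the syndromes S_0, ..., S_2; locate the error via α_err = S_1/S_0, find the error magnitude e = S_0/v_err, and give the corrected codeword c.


S = (8, 4, 2), error at position 5, error magnitude e = 9, c = [4, 5, 6, 2, 7].

Step 1: column multipliers v_i = (∏_{j≠i}(α_i − α_j))^{−1} mod 11.
  i = 1 (α = 3): (3−4)(3−5)(3−1)(3−6) = (−1)·(−2)·2·(−3) = −12 ≡ 10, so v_1 = 10^{−1} = 10 (mod 11).
  i = 2 (α = 4): (4−3)(4−5)(4−1)(4−6) = 1·(−1)·3·(−2) = 6 ≡ 6, so v_2 = 6^{−1} = 2 (mod 11).
  i = 3 (α = 5): (5−3)(5−4)(5−1)(5−6) = 2·1·4·(−1) = −8 ≡ 3, so v_3 = 3^{−1} = 4 (mod 11).
  i = 4 (α = 1): (1−3)(1−4)(1−5)(1−6) = (−2)·(−3)·(−4)·(−5) = 120 ≡ 10, so v_4 = 10^{−1} = 10 (mod 11).
  i = 5 (α = 6): (6−3)(6−4)(6−5)(6−1) = 3·2·1·5 = 30 ≡ 8, so v_5 = 8^{−1} = 7 (mod 11).
  v = [10, 2, 4, 10, 7].
Step 2: syndromes of r = [4, 5, 6, 2, 5] (all sums mod 11).
  S_0 = Σ v_i r_i = 10·4 + 2·5 + 4·6 + 10·2 + 7·5 = 129 ≡ 8.
  S_1 = Σ v_i α_i r_i = 10·3·4 + 2·4·5 + 4·5·6 + 10·1·2 + 7·6·5 = 510 ≡ 4.
  α_i^2 mod 11 = [9, 5, 3, 1, 3].
  S_2 = Σ v_i α_i^2 r_i = 10·9·4 + 2·5·5 + 4·3·6 + 10·1·2 + 7·3·5 = 607 ≡ 2.
  S = (8, 4, 2) ≠ 0, so r is not a codeword (an error is present).
Step 3: locate the error. For a single error e at position i, S_ℓ = v_i·e·α_i^ℓ, so α_err = S_1/S_0.
  S_0^{−1} = 8^{−1} = 7 (mod 11), so α_err = 4·7 = 28 ≡ 6 = α_5. Error position i = 5.
  Consistency check: S_2/S_1 = 2·3 = 6 ≡ 6 = α_err ✓ (single-error assumption holds).
Step 4: error magnitude e = S_0/v_5 = S_0·∏_{j≠5}(α_5 − α_j) = 8·8 = 64 ≡ 9 (mod 11).
Step 5: correct position 5: c_5 = r_5 − e = 5 − 9 ≡ 7 (mod 11). Hence c = [4, 5, 6, 2, 7].
  Check: interpolating c through the α_i gives m(x) = 1 + 1·x (degree < 2) with m(α_i) = c_i for every i, so c is indeed a codeword.


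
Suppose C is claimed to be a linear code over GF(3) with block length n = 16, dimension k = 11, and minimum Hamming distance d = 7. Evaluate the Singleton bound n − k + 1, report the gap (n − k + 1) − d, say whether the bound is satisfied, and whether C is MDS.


Singleton RHS = n − k + 1 = 6, slack = -1, bound violated (no such code; not MDS).

Singleton bound: d ≤ n − k + 1.
Here n = 16, k = 11, so n − k + 1 = 6.
Given d = 7, check d ≤ 6: NO.
Slack = (n − k + 1) − d = -1.
The slack is negative: d = 7 exceeds n − k + 1 = 6 by 1, so the Singleton bound is violated and no linear [16, 11, 7]_3 code can exist. In particular it is not MDS (MDS requires d = n − k + 1 exactly).
Description: the claimed parameters are [16, 11, 7]_3; such a code would be impossible (violates the Singleton bound).


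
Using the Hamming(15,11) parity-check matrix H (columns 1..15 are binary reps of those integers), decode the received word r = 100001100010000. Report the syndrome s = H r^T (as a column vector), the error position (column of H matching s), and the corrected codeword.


s = (1, 0, 1, 1)^T, error position = 11, corrected codeword c = 100001100000000

Compute s = H r^T mod 2 one row at a time:
  s_1 = 0 + 0 + 0 + 1 + 0 + 0 + 0 + 0 = 1 ≡ 1 (mod 2).
  s_2 = 0 + 0 + 1 + 1 + 0 + 0 + 0 + 0 = 2 ≡ 0 (mod 2).
  s_3 = 0 + 0 + 1 + 1 + 0 + 1 + 0 + 0 = 3 ≡ 1 (mod 2).
  s_4 = 1 + 0 + 0 + 1 + 0 + 1 + 0 + 0 = 3 ≡ 1 (mod 2).
s = (1, 0, 1, 1)^T — this equals column 11 of H (binary 1011), so error is at position 11.
Correct: flip bit 11 of r = 100001100010000 to get c = 100001100000000.


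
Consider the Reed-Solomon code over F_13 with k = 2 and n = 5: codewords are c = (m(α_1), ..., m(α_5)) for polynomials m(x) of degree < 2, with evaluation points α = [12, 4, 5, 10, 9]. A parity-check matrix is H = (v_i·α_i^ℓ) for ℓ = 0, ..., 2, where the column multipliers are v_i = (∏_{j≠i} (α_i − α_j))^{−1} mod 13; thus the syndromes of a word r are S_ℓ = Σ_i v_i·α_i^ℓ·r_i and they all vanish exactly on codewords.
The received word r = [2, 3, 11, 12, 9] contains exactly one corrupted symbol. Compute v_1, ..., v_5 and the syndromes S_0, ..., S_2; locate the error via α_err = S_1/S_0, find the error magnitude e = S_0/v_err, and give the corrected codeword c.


S = (12, 4, 10), error at position 5, error magnitude e = 5, c = [2, 3, 11, 12, 4].

Step 1: column multipliers v_i = (∏_{j≠i}(α_i − α_j))^{−1} mod 13.
  i = 1 (α = 12): (12−4)(12−5)(12−10)(12−9) = 8·7·2·3 = 336 ≡ 11, so v_1 = 11^{−1} = 6 (mod 13).
  i = 2 (α = 4): (4−12)(4−5)(4−10)(4−9) = (−8)·(−1)·(−6)·(−5) = 240 ≡ 6, so v_2 = 6^{−1} = 11 (mod 13).
  i = 3 (α = 5): (5−12)(5−4)(5−10)(5−9) = (−7)·1·(−5)·(−4) = −140 ≡ 3, so v_3 = 3^{−1} = 9 (mod 13).
  i = 4 (α = 10): (10−12)(10−4)(10−5)(10−9) = (−2)·6·5·1 = −60 ≡ 5, so v_4 = 5^{−1} = 8 (mod 13).
  i = 5 (α = 9): (9−12)(9−4)(9−5)(9−10) = (−3)·5·4·(−1) = 60 ≡ 8, so v_5 = 8^{−1} = 5 (mod 13).
  v = [6, 11, 9, 8, 5].
Step 2: syndromes of r = [2, 3, 11, 12, 9] (all sums mod 13).
  S_0 = Σ v_i r_i = 6·2 + 11·3 + 9·11 + 8·12 + 5·9 = 285 ≡ 12.
  S_1 = Σ v_i α_i r_i = 6·12·2 + 11·4·3 + 9·5·11 + 8·10·12 + 5·9·9 = 2136 ≡ 4.
  α_i^2 mod 13 = [1, 3, 12, 9, 3].
  S_2 = Σ v_i α_i^2 r_i = 6·1·2 + 11·3·3 + 9·12·11 + 8·9·12 + 5·3·9 = 2298 ≡ 10.
  S = (12, 4, 10) ≠ 0, so r is not a codeword (an error is present).
Step 3: locate the error. For a single error e at position i, S_ℓ = v_i·e·α_i^ℓ, so α_err = S_1/S_0.
  S_0^{−1} = 12^{−1} = 12 (mod 13), so α_err = 4·12 = 48 ≡ 9 = α_5. Error position i = 5.
  Consistency check: S_2/S_1 = 10·10 = 100 ≡ 9 = α_err ✓ (single-error assumption holds).
Step 4: error magnitude e = S_0/v_5 = S_0·∏_{j≠5}(α_5 − α_j) = 12·8 = 96 ≡ 5 (mod 13).
Step 5: correct position 5: c_5 = r_5 − e = 9 − 5 ≡ 4 (mod 13). Hence c = [2, 3, 11, 12, 4].
  Check: interpolating c through the α_i gives m(x) = 10 + 8·x (degree < 2) with m(α_i) = c_i for every i, so c is indeed a codeword.


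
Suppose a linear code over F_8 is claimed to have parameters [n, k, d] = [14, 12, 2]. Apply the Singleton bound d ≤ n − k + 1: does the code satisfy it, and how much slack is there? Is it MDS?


Singleton RHS = n − k + 1 = 3, slack = 1, bound satisfied, not MDS.

Singleton bound: d ≤ n − k + 1.
Here n = 14, k = 12, so n − k + 1 = 3.
Given d = 2, check d ≤ 3: YES.
Slack = (n − k + 1) − d = 1.
The code is NOT MDS (slack = 1 > 0).
Description: the claimed parameters are [14, 12, 2]_8; such a code would be non-MDS.


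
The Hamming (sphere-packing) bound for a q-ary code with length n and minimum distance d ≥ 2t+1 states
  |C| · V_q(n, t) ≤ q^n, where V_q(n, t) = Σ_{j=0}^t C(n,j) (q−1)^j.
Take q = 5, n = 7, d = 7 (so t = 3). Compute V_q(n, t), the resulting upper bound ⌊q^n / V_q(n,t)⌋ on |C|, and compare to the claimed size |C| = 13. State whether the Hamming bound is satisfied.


V_q(n, t) = 2605, q^n = 78125, Hamming bound = 29, |C| = 13 ≤ bound (satisfied).

Step 1: Compute V_q(n, t) = Σ_{j=0}^3 C(n, j) (q−1)^j.
  j = 0: C(7,0)·(4)^0 = 1·1 = 1.
  j = 1: C(7,1)·(4)^1 = 7·4 = 28.
  j = 2: C(7,2)·(4)^2 = 21·16 = 336.
  j = 3: C(7,3)·(4)^3 = 35·64 = 2240.
  V_q(n, t) = 1 + 28 + 336 + 2240 = 2605.
Step 2: q^n = 5^7 = 78125.
Step 3: Hamming bound ⌊q^n / V_q(n,t)⌋ = ⌊78125/2605⌋ = 29.
Step 4: Compare |C| = 13 to 29: satisfied.
The claimed |C| lies below the Hamming bound.


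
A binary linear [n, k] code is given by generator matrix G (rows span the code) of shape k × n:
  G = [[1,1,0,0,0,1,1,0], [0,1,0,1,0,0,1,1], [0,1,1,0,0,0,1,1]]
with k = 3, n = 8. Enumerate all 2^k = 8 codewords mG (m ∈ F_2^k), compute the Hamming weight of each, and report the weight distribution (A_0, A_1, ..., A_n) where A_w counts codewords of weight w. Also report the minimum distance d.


Weight distribution: A_0 = 1, A_2 = 1, A_4 = 5, A_6 = 1. Minimum distance d = 2.

Enumerate all 2^3 = 8 messages m ∈ F_2^3.
For each, compute codeword c = mG in F_2^8, then tally its weight.
  m = 000 → c = 00000000, weight = 0.
  m = 100 → c = 11000110, weight = 4.
  m = 010 → c = 01010011, weight = 4.
  m = 110 → c = 10010101, weight = 4.
  m = 001 → c = 01100011, weight = 4.
  m = 101 → c = 10100101, weight = 4.
  m = 011 → c = 00110000, weight = 2.
  m = 111 → c = 11110110, weight = 6.
Tally weights:
  weight 0: 1 codewords.
  weight 2: 1 codewords.
  weight 4: 5 codewords.
  weight 6: 1 codewords.
Minimum distance d = smallest w > 0 with A_w > 0 = 2.
Sanity: Σ A_w = 8 = 2^3 = 8 ✓.


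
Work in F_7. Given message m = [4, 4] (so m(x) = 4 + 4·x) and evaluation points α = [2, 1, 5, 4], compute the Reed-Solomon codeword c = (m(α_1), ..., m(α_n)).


c = [5, 1, 3, 6]

Message polynomial: m(x) = 4 + 4·x (mod 7).
For each evaluation point α_i, compute m(α_i) mod 7:
  α_1 = 2: Horner steps 4 → 5, so m(2) = 5.
  α_2 = 1: Horner steps 4 → 1, so m(1) = 1.
  α_3 = 5: Horner steps 4 → 3, so m(5) = 3.
  α_4 = 4: Horner steps 4 → 6, so m(4) = 6.
Codeword c = [5, 1, 3, 6] ∈ F_7^4.


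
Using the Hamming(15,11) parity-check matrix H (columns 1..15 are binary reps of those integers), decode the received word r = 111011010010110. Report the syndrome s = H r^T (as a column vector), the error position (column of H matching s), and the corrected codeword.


s = (0, 0, 1, 1)^T, error position = 3, corrected codeword c = 110011010010110

Compute s = H r^T mod 2 one row at a time:
  s_1 = 1 + 0 + 0 + 1 + 0 + 1 + 1 + 0 = 4 ≡ 0 (mod 2).
  s_2 = 0 + 1 + 1 + 0 + 0 + 1 + 1 + 0 = 4 ≡ 0 (mod 2).
  s_3 = 1 + 1 + 1 + 0 + 0 + 1 + 1 + 0 = 5 ≡ 1 (mod 2).
  s_4 = 1 + 1 + 1 + 0 + 0 + 1 + 1 + 0 = 5 ≡ 1 (mod 2).
s = (0, 0, 1, 1)^T — this equals column 3 of H (binary 0011), so error is at position 3.
Correct: flip bit 3 of r = 111011010010110 to get c = 110011010010110.


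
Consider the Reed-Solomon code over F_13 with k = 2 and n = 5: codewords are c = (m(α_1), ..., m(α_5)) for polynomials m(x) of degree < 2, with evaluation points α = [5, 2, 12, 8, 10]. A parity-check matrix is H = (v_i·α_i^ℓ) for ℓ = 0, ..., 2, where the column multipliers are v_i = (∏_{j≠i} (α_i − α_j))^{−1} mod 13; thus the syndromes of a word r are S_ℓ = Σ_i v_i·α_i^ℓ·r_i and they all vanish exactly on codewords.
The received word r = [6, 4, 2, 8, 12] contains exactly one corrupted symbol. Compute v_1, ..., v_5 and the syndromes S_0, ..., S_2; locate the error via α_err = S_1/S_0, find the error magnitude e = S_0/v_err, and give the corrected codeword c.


S = (8, 2, 7), error at position 5, error magnitude e = 7, c = [6, 4, 2, 8, 5].

Step 1: column multipliers v_i = (∏_{j≠i}(α_i − α_j))^{−1} mod 13.
  i = 1 (α = 5): (5−2)(5−12)(5−8)(5−10) = 3·(−7)·(−3)·(−5) = −315 ≡ 10, so v_1 = 10^{−1} = 4 (mod 13).
  i = 2 (α = 2): (2−5)(2−12)(2−8)(2−10) = (−3)·(−10)·(−6)·(−8) = 1440 ≡ 10, so v_2 = 10^{−1} = 4 (mod 13).
  i = 3 (α = 12): (12−5)(12−2)(12−8)(12−10) = 7·10·4·2 = 560 ≡ 1, so v_3 = 1^{−1} = 1 (mod 13).
  i = 4 (α = 8): (8−5)(8−2)(8−12)(8−10) = 3·6·(−4)·(−2) = 144 ≡ 1, so v_4 = 1^{−1} = 1 (mod 13).
  i = 5 (α = 10): (10−5)(10−2)(10−12)(10−8) = 5·8·(−2)·2 = −160 ≡ 9, so v_5 = 9^{−1} = 3 (mod 13).
  v = [4, 4, 1, 1, 3].
Step 2: syndromes of r = [6, 4, 2, 8, 12] (all sums mod 13).
  S_0 = Σ v_i r_i = 4·6 + 4·4 + 1·2 + 1·8 + 3·12 = 86 ≡ 8.
  S_1 = Σ v_i α_i r_i = 4·5·6 + 4·2·4 + 1·12·2 + 1·8·8 + 3·10·12 = 600 ≡ 2.
  α_i^2 mod 13 = [12, 4, 1, 12, 9].
  S_2 = Σ v_i α_i^2 r_i = 4·12·6 + 4·4·4 + 1·1·2 + 1·12·8 + 3·9·12 = 774 ≡ 7.
  S = (8, 2, 7) ≠ 0, so r is not a codeword (an error is present).
Step 3: locate the error. For a single error e at position i, S_ℓ = v_i·e·α_i^ℓ, so α_err = S_1/S_0.
  S_0^{−1} = 8^{−1} = 5 (mod 13), so α_err = 2·5 = 10 ≡ 10 = α_5. Error position i = 5.
  Consistency check: S_2/S_1 = 7·7 = 49 ≡ 10 = α_err ✓ (single-error assumption holds).
Step 4: error magnitude e = S_0/v_5 = S_0·∏_{j≠5}(α_5 − α_j) = 8·9 = 72 ≡ 7 (mod 13).
Step 5: correct position 5: c_5 = r_5 − e = 12 − 7 ≡ 5 (mod 13). Hence c = [6, 4, 2, 8, 5].
  Check: interpolating c through the α_i gives m(x) = 7 + 5·x (degree < 2) with m(α_i) = c_i for every i, so c is indeed a codeword.


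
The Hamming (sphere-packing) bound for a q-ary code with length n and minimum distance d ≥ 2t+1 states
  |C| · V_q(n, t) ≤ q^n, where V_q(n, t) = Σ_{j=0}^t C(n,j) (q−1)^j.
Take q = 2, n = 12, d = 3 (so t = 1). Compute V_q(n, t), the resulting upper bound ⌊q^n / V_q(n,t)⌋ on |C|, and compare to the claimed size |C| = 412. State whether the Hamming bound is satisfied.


V_q(n, t) = 13, q^n = 4096, Hamming bound = 315, |C| = 412 > bound (violated).

Step 1: Compute V_q(n, t) = Σ_{j=0}^1 C(n, j) (q−1)^j.
  j = 0: C(12,0)·(1)^0 = 1·1 = 1.
  j = 1: C(12,1)·(1)^1 = 12·1 = 12.
  V_q(n, t) = 1 + 12 = 13.
Step 2: q^n = 2^12 = 4096.
Step 3: Hamming bound ⌊q^n / V_q(n,t)⌋ = ⌊4096/13⌋ = 315.
Step 4: Compare |C| = 412 to 315: violated.
The claimed |C| lies above the Hamming bound, so no 2-ary code of length 12 with d ≥ 3 can have 412 codewords.


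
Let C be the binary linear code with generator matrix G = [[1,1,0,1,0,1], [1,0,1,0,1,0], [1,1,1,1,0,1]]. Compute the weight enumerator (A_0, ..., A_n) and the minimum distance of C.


Weight distribution: A_0 = 1, A_1 = 1, A_2 = 1, A_3 = 1, A_4 = 2, A_5 = 2. Minimum distance d = 1.

Enumerate all 2^3 = 8 messages m ∈ F_2^3.
For each, compute codeword c = mG in F_2^6, then tally its weight.
  m = 000 → c = 000000, weight = 0.
  m = 100 → c = 110101, weight = 4.
  m = 010 → c = 101010, weight = 3.
  m = 110 → c = 011111, weight = 5.
  m = 001 → c = 111101, weight = 5.
  m = 101 → c = 001000, weight = 1.
  m = 011 → c = 010111, weight = 4.
  m = 111 → c = 100010, weight = 2.
Tally weights:
  weight 0: 1 codewords.
  weight 1: 1 codewords.
  weight 2: 1 codewords.
  weight 3: 1 codewords.
  weight 4: 2 codewords.
  weight 5: 2 codewords.
Minimum distance d = smallest w > 0 with A_w > 0 = 1.
Sanity: Σ A_w = 8 = 2^3 = 8 ✓.


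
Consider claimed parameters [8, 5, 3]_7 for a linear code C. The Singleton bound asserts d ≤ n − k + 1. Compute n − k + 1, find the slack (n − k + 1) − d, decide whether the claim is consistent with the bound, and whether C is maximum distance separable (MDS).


Singleton RHS = n − k + 1 = 4, slack = 1, bound satisfied, not MDS.

Singleton bound: d ≤ n − k + 1.
Here n = 8, k = 5, so n − k + 1 = 4.
Given d = 3, check d ≤ 4: YES.
Slack = (n − k + 1) − d = 1.
The code is NOT MDS (slack = 1 > 0).
Description: the claimed parameters are [8, 5, 3]_7; such a code would be non-MDS.


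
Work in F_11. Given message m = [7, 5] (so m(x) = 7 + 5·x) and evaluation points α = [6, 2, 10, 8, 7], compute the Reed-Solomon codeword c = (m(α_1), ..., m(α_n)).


c = [4, 6, 2, 3, 9]

Message polynomial: m(x) = 7 + 5·x (mod 11).
For each evaluation point α_i, compute m(α_i) mod 11:
  α_1 = 6: Horner steps 5 → 4, so m(6) = 4.
  α_2 = 2: Horner steps 5 → 6, so m(2) = 6.
  α_3 = 10: Horner steps 5 → 2, so m(10) = 2.
  α_4 = 8: Horner steps 5 → 3, so m(8) = 3.
  α_5 = 7: Horner steps 5 → 9, so m(7) = 9.
Codeword c = [4, 6, 2, 3, 9] ∈ F_11^5.


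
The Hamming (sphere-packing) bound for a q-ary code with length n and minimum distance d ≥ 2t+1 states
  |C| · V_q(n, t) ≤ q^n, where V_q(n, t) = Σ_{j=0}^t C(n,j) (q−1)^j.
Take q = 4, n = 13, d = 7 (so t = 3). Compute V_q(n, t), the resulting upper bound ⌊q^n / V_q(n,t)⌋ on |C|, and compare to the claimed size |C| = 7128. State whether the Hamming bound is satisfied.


V_q(n, t) = 8464, q^n = 67108864, Hamming bound = 7928, |C| = 7128 ≤ bound (satisfied).

Step 1: Compute V_q(n, t) = Σ_{j=0}^3 C(n, j) (q−1)^j.
  j = 0: C(13,0)·(3)^0 = 1·1 = 1.
  j = 1: C(13,1)·(3)^1 = 13·3 = 39.
  j = 2: C(13,2)·(3)^2 = 78·9 = 702.
  j = 3: C(13,3)·(3)^3 = 286·27 = 7722.
  V_q(n, t) = 1 + 39 + 702 + 7722 = 8464.
Step 2: q^n = 4^13 = 67108864.
Step 3: Hamming bound ⌊q^n / V_q(n,t)⌋ = ⌊67108864/8464⌋ = 7928.
Step 4: Compare |C| = 7128 to 7928: satisfied.
The claimed |C| lies below the Hamming bound.


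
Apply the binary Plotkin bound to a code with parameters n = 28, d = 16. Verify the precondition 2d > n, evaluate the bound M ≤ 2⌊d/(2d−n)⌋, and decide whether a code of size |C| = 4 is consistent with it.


Plotkin bound M ≤ 8; given |C| = 4 ≤ bound (satisfied).

Check applicability: 2d = 32, n = 28.
2d − n = 4 > 0, so Plotkin applies.
Compute d/(2d−n) = 16/4 ≈ 4.0000.
⌊d/(2d−n)⌋ = 4.
Plotkin bound: M ≤ 2·4 = 8.
Given |C| = 4, check: satisfied.
This |C| is below the Plotkin bound.


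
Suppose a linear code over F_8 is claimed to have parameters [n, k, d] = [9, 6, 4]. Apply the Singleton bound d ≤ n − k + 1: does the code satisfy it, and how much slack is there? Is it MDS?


Singleton RHS = n − k + 1 = 4, slack = 0, bound satisfied, MDS.

Singleton bound: d ≤ n − k + 1.
Here n = 9, k = 6, so n − k + 1 = 4.
Given d = 4, check d ≤ 4: YES.
Slack = (n − k + 1) − d = 0.
The code is MDS (slack = 0).
Description: the claimed parameters are [9, 6, 4]_8; such a code would be MDS (meets Singleton bound).


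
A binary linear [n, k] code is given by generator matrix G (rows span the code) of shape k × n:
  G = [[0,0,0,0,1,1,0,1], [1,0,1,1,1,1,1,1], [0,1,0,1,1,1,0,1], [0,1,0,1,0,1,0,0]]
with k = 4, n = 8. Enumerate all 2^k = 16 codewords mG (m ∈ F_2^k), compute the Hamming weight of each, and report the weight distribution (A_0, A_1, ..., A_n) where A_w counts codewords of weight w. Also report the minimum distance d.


Weight distribution: A_0 = 1, A_1 = 1, A_2 = 2, A_3 = 2, A_4 = 3, A_5 = 3, A_6 = 2, A_7 = 2. Minimum distance d = 1.

Enumerate all 2^4 = 16 messages m ∈ F_2^4.
For each, compute codeword c = mG in F_2^8, then tally its weight.
  m = 0000 → c = 00000000, weight = 0.
  m = 1000 → c = 00001101, weight = 3.
  m = 0100 → c = 10111111, weight = 7.
  m = 1100 → c = 10110010, weight = 4.
  m = 0010 → c = 01011101, weight = 5.
  m = 1010 → c = 01010000, weight = 2.
  m = 0110 → c = 11100010, weight = 4.
  m = 1110 → c = 11101111, weight = 7.
  m = 0001 → c = 01010100, weight = 3.
  m = 1001 → c = 01011001, weight = 4.
  m = 0101 → c = 11101011, weight = 6.
  m = 1101 → c = 11100110, weight = 5.
  m = 0011 → c = 00001001, weight = 2.
  m = 1011 → c = 00000100, weight = 1.
  m = 0111 → c = 10110110, weight = 5.
  m = 1111 → c = 10111011, weight = 6.
Tally weights:
  weight 0: 1 codewords.
  weight 1: 1 codewords.
  weight 2: 2 codewords.
  weight 3: 2 codewords.
  weight 4: 3 codewords.
  weight 5: 3 codewords.
  weight 6: 2 codewords.
  weight 7: 2 codewords.
Minimum distance d = smallest w > 0 with A_w > 0 = 1.
Sanity: Σ A_w = 16 = 2^4 = 16 ✓.


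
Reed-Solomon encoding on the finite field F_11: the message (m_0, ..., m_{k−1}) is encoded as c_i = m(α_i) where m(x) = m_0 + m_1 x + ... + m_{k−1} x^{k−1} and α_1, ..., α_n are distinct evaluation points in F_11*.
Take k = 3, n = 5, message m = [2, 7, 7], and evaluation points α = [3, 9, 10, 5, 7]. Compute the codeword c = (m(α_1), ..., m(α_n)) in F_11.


c = [9, 5, 2, 3, 9]

Message polynomial: m(x) = 2 + 7·x + 7·x^2 (mod 11).
For each evaluation point α_i, compute m(α_i) mod 11:
  α_1 = 3: Horner steps 7 → 6 → 9, so m(3) = 9.
  α_2 = 9: Horner steps 7 → 4 → 5, so m(9) = 5.
  α_3 = 10: Horner steps 7 → 0 → 2, so m(10) = 2.
  α_4 = 5: Horner steps 7 → 9 → 3, so m(5) = 3.
  α_5 = 7: Horner steps 7 → 1 → 9, so m(7) = 9.
Codeword c = [9, 5, 2, 3, 9] ∈ F_11^5.


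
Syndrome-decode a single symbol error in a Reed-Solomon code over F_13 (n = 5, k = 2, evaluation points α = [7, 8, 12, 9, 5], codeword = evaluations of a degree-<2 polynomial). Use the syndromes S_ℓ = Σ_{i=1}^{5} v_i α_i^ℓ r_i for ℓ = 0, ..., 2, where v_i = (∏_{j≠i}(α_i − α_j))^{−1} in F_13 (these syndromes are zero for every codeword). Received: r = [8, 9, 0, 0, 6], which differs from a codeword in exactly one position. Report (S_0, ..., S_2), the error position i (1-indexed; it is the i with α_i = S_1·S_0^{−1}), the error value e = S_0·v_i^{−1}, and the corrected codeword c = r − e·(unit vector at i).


S = (8, 7, 11), error at position 4, error magnitude e = 3, c = [8, 9, 0, 10, 6].

Step 1: column multipliers v_i = (∏_{j≠i}(α_i − α_j))^{−1} mod 13.
  i = 1 (α = 7): (7−8)(7−12)(7−9)(7−5) = (−1)·(−5)·(−2)·2 = −20 ≡ 6, so v_1 = 6^{−1} = 11 (mod 13).
  i = 2 (α = 8): (8−7)(8−12)(8−9)(8−5) = 1·(−4)·(−1)·3 = 12 ≡ 12, so v_2 = 12^{−1} = 12 (mod 13).
  i = 3 (α = 12): (12−7)(12−8)(12−9)(12−5) = 5·4·3·7 = 420 ≡ 4, so v_3 = 4^{−1} = 10 (mod 13).
  i = 4 (α = 9): (9−7)(9−8)(9−12)(9−5) = 2·1·(−3)·4 = −24 ≡ 2, so v_4 = 2^{−1} = 7 (mod 13).
  i = 5 (α = 5): (5−7)(5−8)(5−12)(5−9) = (−2)·(−3)·(−7)·(−4) = 168 ≡ 12, so v_5 = 12^{−1} = 12 (mod 13).
  v = [11, 12, 10, 7, 12].
Step 2: syndromes of r = [8, 9, 0, 0, 6] (all sums mod 13).
  S_0 = Σ v_i r_i = 11·8 + 12·9 + 10·0 + 7·0 + 12·6 = 268 ≡ 8.
  S_1 = Σ v_i α_i r_i = 11·7·8 + 12·8·9 + 10·12·0 + 7·9·0 + 12·5·6 = 1840 ≡ 7.
  α_i^2 mod 13 = [10, 12, 1, 3, 12].
  S_2 = Σ v_i α_i^2 r_i = 11·10·8 + 12·12·9 + 10·1·0 + 7·3·0 + 12·12·6 = 3040 ≡ 11.
  S = (8, 7, 11) ≠ 0, so r is not a codeword (an error is present).
Step 3: locate the error. For a single error e at position i, S_ℓ = v_i·e·α_i^ℓ, so α_err = S_1/S_0.
  S_0^{−1} = 8^{−1} = 5 (mod 13), so α_err = 7·5 = 35 ≡ 9 = α_4. Error position i = 4.
  Consistency check: S_2/S_1 = 11·2 = 22 ≡ 9 = α_err ✓ (single-error assumption holds).
Step 4: error magnitude e = S_0/v_4 = S_0·∏_{j≠4}(α_4 − α_j) = 8·2 = 16 ≡ 3 (mod 13).
Step 5: correct position 4: c_4 = r_4 − e = 0 − 3 ≡ 10 (mod 13). Hence c = [8, 9, 0, 10, 6].
  Check: interpolating c through the α_i gives m(x) = 1 + 1·x (degree < 2) with m(α_i) = c_i for every i, so c is indeed a codeword.


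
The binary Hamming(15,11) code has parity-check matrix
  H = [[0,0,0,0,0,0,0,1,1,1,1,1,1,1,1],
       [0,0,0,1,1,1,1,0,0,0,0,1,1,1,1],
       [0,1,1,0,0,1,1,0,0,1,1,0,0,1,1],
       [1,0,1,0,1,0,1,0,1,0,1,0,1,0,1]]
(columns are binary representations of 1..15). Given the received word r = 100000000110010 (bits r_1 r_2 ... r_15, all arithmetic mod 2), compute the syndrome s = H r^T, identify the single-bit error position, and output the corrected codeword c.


s = (1, 1, 1, 0)^T, error position = 14, corrected codeword c = 100000000110000

Compute s = H r^T mod 2 one row at a time:
  s_1 = 0 + 0 + 1 + 1 + 0 + 0 + 1 + 0 = 3 ≡ 1 (mod 2).
  s_2 = 0 + 0 + 0 + 0 + 0 + 0 + 1 + 0 = 1 ≡ 1 (mod 2).
  s_3 = 0 + 0 + 0 + 0 + 1 + 1 + 1 + 0 = 3 ≡ 1 (mod 2).
  s_4 = 1 + 0 + 0 + 0 + 0 + 1 + 0 + 0 = 2 ≡ 0 (mod 2).
s = (1, 1, 1, 0)^T — this equals column 14 of H (binary 1110), so error is at position 14.
Correct: flip bit 14 of r = 100000000110010 to get c = 100000000110000.


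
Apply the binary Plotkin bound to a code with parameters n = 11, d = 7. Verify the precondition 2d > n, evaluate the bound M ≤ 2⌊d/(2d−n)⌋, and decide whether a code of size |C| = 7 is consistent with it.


Plotkin bound M ≤ 4; given |C| = 7 > bound (violated).

Check applicability: 2d = 14, n = 11.
2d − n = 3 > 0, so Plotkin applies.
Compute d/(2d−n) = 7/3 ≈ 2.3333.
⌊d/(2d−n)⌋ = 2.
Plotkin bound: M ≤ 2·2 = 4.
Given |C| = 7, check: VIOLATED.
This |C| is above the Plotkin bound, so no binary code with n = 11, d = 7 and 7 codewords exists.


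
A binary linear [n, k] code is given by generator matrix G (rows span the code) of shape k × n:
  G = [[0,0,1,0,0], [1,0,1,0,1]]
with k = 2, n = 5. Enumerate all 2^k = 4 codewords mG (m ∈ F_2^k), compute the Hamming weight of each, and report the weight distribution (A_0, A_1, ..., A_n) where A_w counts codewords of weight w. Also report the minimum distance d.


Weight distribution: A_0 = 1, A_1 = 1, A_2 = 1, A_3 = 1. Minimum distance d = 1.

Enumerate all 2^2 = 4 messages m ∈ F_2^2.
For each, compute codeword c = mG in F_2^5, then tally its weight.
  m = 00 → c = 00000, weight = 0.
  m = 10 → c = 00100, weight = 1.
  m = 01 → c = 10101, weight = 3.
  m = 11 → c = 10001, weight = 2.
Tally weights:
  weight 0: 1 codewords.
  weight 1: 1 codewords.
  weight 2: 1 codewords.
  weight 3: 1 codewords.
Minimum distance d = smallest w > 0 with A_w > 0 = 1.
Sanity: Σ A_w = 4 = 2^2 = 4 ✓.


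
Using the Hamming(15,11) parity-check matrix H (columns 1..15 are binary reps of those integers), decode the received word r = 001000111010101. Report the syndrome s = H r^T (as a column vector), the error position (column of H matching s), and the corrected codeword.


s = (1, 1, 0, 0)^T, error position = 12, corrected codeword c = 001000111011101

Compute s = H r^T mod 2 one row at a time:
  s_1 = 1 + 1 + 0 + 1 + 0 + 1 + 0 + 1 = 5 ≡ 1 (mod 2).
  s_2 = 0 + 0 + 0 + 1 + 0 + 1 + 0 + 1 = 3 ≡ 1 (mod 2).
  s_3 = 0 + 1 + 0 + 1 + 0 + 1 + 0 + 1 = 4 ≡ 0 (mod 2).
  s_4 = 0 + 1 + 0 + 1 + 1 + 1 + 1 + 1 = 6 ≡ 0 (mod 2).
s = (1, 1, 0, 0)^T — this equals column 12 of H (binary 1100), so error is at position 12.
Correct: flip bit 12 of r = 001000111010101 to get c = 001000111011101.


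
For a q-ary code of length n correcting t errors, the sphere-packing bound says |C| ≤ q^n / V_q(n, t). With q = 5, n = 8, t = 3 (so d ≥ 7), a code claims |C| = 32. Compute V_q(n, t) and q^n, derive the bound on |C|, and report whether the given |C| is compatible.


V_q(n, t) = 4065, q^n = 390625, Hamming bound = 96, |C| = 32 ≤ bound (satisfied).

Step 1: Compute V_q(n, t) = Σ_{j=0}^3 C(n, j) (q−1)^j.
  j = 0: C(8,0)·(4)^0 = 1·1 = 1.
  j = 1: C(8,1)·(4)^1 = 8·4 = 32.
  j = 2: C(8,2)·(4)^2 = 28·16 = 448.
  j = 3: C(8,3)·(4)^3 = 56·64 = 3584.
  V_q(n, t) = 1 + 32 + 448 + 3584 = 4065.
Step 2: q^n = 5^8 = 390625.
Step 3: Hamming bound ⌊q^n / V_q(n,t)⌋ = ⌊390625/4065⌋ = 96.
Step 4: Compare |C| = 32 to 96: satisfied.
The claimed |C| lies below the Hamming bound.


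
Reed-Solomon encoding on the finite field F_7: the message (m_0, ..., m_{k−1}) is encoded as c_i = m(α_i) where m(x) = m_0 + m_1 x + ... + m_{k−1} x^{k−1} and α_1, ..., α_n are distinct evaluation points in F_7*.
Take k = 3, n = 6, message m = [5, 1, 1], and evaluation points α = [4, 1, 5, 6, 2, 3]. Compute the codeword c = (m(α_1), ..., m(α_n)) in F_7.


c = [4, 0, 0, 5, 4, 3]

Message polynomial: m(x) = 5 + 1·x + 1·x^2 (mod 7).
For each evaluation point α_i, compute m(α_i) mod 7:
  α_1 = 4: Horner steps 1 → 5 → 4, so m(4) = 4.
  α_2 = 1: Horner steps 1 → 2 → 0, so m(1) = 0.
  α_3 = 5: Horner steps 1 → 6 → 0, so m(5) = 0.
  α_4 = 6: Horner steps 1 → 0 → 5, so m(6) = 5.
  α_5 = 2: Horner steps 1 → 3 → 4, so m(2) = 4.
  α_6 = 3: Horner steps 1 → 4 → 3, so m(3) = 3.
Codeword c = [4, 0, 0, 5, 4, 3] ∈ F_7^6.


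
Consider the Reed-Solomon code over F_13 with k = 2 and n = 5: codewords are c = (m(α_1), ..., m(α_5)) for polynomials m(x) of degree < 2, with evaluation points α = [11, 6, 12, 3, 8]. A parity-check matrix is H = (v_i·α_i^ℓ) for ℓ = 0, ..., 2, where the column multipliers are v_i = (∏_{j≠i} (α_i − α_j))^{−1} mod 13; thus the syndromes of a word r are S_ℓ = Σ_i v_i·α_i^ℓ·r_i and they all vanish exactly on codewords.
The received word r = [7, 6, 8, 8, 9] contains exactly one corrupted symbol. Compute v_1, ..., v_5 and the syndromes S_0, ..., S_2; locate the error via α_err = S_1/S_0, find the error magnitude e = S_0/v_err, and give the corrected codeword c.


S = (4, 9, 4), error at position 3, error magnitude e = 6, c = [7, 6, 2, 8, 9].

Step 1: column multipliers v_i = (∏_{j≠i}(α_i − α_j))^{−1} mod 13.
  i = 1 (α = 11): (11−6)(11−12)(11−3)(11−8) = 5·(−1)·8·3 = −120 ≡ 10, so v_1 = 10^{−1} = 4 (mod 13).
  i = 2 (α = 6): (6−11)(6−12)(6−3)(6−8) = (−5)·(−6)·3·(−2) = −180 ≡ 2, so v_2 = 2^{−1} = 7 (mod 13).
  i = 3 (α = 12): (12−11)(12−6)(12−3)(12−8) = 1·6·9·4 = 216 ≡ 8, so v_3 = 8^{−1} = 5 (mod 13).
  i = 4 (α = 3): (3−11)(3−6)(3−12)(3−8) = (−8)·(−3)·(−9)·(−5) = 1080 ≡ 1, so v_4 = 1^{−1} = 1 (mod 13).
  i = 5 (α = 8): (8−11)(8−6)(8−12)(8−3) = (−3)·2·(−4)·5 = 120 ≡ 3, so v_5 = 3^{−1} = 9 (mod 13).
  v = [4, 7, 5, 1, 9].
Step 2: syndromes of r = [7, 6, 8, 8, 9] (all sums mod 13).
  S_0 = Σ v_i r_i = 4·7 + 7·6 + 5·8 + 1·8 + 9·9 = 199 ≡ 4.
  S_1 = Σ v_i α_i r_i = 4·11·7 + 7·6·6 + 5·12·8 + 1·3·8 + 9·8·9 = 1712 ≡ 9.
  α_i^2 mod 13 = [4, 10, 1, 9, 12].
  S_2 = Σ v_i α_i^2 r_i = 4·4·7 + 7·10·6 + 5·1·8 + 1·9·8 + 9·12·9 = 1616 ≡ 4.
  S = (4, 9, 4) ≠ 0, so r is not a codeword (an error is present).
Step 3: locate the error. For a single error e at position i, S_ℓ = v_i·e·α_i^ℓ, so α_err = S_1/S_0.
  S_0^{−1} = 4^{−1} = 10 (mod 13), so α_err = 9·10 = 90 ≡ 12 = α_3. Error position i = 3.
  Consistency check: S_2/S_1 = 4·3 = 12 ≡ 12 = α_err ✓ (single-error assumption holds).
Step 4: error magnitude e = S_0/v_3 = S_0·∏_{j≠3}(α_3 − α_j) = 4·8 = 32 ≡ 6 (mod 13).
Step 5: correct position 3: c_3 = r_3 − e = 8 − 6 ≡ 2 (mod 13). Hence c = [7, 6, 2, 8, 9].
  Check: interpolating c through the α_i gives m(x) = 10 + 8·x (degree < 2) with m(α_i) = c_i for every i, so c is indeed a codeword.


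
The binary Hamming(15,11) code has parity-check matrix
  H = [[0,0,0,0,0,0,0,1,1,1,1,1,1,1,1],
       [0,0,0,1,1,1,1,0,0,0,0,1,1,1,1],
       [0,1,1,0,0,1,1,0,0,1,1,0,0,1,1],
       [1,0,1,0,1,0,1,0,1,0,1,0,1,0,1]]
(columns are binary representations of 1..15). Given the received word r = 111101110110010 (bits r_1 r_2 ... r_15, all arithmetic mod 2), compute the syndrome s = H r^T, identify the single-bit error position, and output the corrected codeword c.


s = (0, 0, 1, 0)^T, error position = 2, corrected codeword c = 101101110110010

Compute s = H r^T mod 2 one row at a time:
  s_1 = 1 + 0 + 1 + 1 + 0 + 0 + 1 + 0 = 4 ≡ 0 (mod 2).
  s_2 = 1 + 0 + 1 + 1 + 0 + 0 + 1 + 0 = 4 ≡ 0 (mod 2).
  s_3 = 1 + 1 + 1 + 1 + 1 + 1 + 1 + 0 = 7 ≡ 1 (mod 2).
  s_4 = 1 + 1 + 0 + 1 + 0 + 1 + 0 + 0 = 4 ≡ 0 (mod 2).
s = (0, 0, 1, 0)^T — this equals column 2 of H (binary 0010), so error is at position 2.
Correct: flip bit 2 of r = 111101110110010 to get c = 101101110110010.


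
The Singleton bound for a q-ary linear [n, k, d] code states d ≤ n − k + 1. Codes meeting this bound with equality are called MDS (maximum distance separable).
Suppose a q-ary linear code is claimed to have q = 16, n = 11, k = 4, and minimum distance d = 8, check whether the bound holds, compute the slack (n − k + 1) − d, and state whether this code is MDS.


Singleton RHS = n − k + 1 = 8, slack = 0, bound satisfied, MDS.

Singleton bound: d ≤ n − k + 1.
Here n = 11, k = 4, so n − k + 1 = 8.
Given d = 8, check d ≤ 8: YES.
Slack = (n − k + 1) − d = 0.
The code is MDS (slack = 0).
Description: the claimed parameters are [11, 4, 8]_16; such a code would be MDS (meets Singleton bound).


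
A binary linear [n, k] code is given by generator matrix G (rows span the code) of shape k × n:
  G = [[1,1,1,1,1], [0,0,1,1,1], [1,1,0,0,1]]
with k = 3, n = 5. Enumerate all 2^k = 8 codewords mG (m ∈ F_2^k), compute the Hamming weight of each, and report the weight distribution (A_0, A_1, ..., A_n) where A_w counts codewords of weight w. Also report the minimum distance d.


Weight distribution: A_0 = 1, A_1 = 1, A_2 = 2, A_3 = 2, A_4 = 1, A_5 = 1. Minimum distance d = 1.

Enumerate all 2^3 = 8 messages m ∈ F_2^3.
For each, compute codeword c = mG in F_2^5, then tally its weight.
  m = 000 → c = 00000, weight = 0.
  m = 100 → c = 11111, weight = 5.
  m = 010 → c = 00111, weight = 3.
  m = 110 → c = 11000, weight = 2.
  m = 001 → c = 11001, weight = 3.
  m = 101 → c = 00110, weight = 2.
  m = 011 → c = 11110, weight = 4.
  m = 111 → c = 00001, weight = 1.
Tally weights:
  weight 0: 1 codewords.
  weight 1: 1 codewords.
  weight 2: 2 codewords.
  weight 3: 2 codewords.
  weight 4: 1 codewords.
  weight 5: 1 codewords.
Minimum distance d = smallest w > 0 with A_w > 0 = 1.
Sanity: Σ A_w = 8 = 2^3 = 8 ✓.


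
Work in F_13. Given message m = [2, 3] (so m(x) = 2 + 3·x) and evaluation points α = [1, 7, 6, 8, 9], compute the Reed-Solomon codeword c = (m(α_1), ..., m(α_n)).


c = [5, 10, 7, 0, 3]

Message polynomial: m(x) = 2 + 3·x (mod 13).
For each evaluation point α_i, compute m(α_i) mod 13:
  α_1 = 1: Horner steps 3 → 5, so m(1) = 5.
  α_2 = 7: Horner steps 3 → 10, so m(7) = 10.
  α_3 = 6: Horner steps 3 → 7, so m(6) = 7.
  α_4 = 8: Horner steps 3 → 0, so m(8) = 0.
  α_5 = 9: Horner steps 3 → 3, so m(9) = 3.
Codeword c = [5, 10, 7, 0, 3] ∈ F_13^5.


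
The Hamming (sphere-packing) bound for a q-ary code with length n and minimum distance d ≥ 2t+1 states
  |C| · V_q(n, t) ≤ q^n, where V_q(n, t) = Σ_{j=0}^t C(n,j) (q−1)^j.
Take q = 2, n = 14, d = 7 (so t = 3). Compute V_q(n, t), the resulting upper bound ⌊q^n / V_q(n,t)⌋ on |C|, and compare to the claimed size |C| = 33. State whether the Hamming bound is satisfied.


V_q(n, t) = 470, q^n = 16384, Hamming bound = 34, |C| = 33 ≤ bound (satisfied).

Step 1: Compute V_q(n, t) = Σ_{j=0}^3 C(n, j) (q−1)^j.
  j = 0: C(14,0)·(1)^0 = 1·1 = 1.
  j = 1: C(14,1)·(1)^1 = 14·1 = 14.
  j = 2: C(14,2)·(1)^2 = 91·1 = 91.
  j = 3: C(14,3)·(1)^3 = 364·1 = 364.
  V_q(n, t) = 1 + 14 + 91 + 364 = 470.
Step 2: q^n = 2^14 = 16384.
Step 3: Hamming bound ⌊q^n / V_q(n,t)⌋ = ⌊16384/470⌋ = 34.
Step 4: Compare |C| = 33 to 34: satisfied.
The claimed |C| lies below the Hamming bound.


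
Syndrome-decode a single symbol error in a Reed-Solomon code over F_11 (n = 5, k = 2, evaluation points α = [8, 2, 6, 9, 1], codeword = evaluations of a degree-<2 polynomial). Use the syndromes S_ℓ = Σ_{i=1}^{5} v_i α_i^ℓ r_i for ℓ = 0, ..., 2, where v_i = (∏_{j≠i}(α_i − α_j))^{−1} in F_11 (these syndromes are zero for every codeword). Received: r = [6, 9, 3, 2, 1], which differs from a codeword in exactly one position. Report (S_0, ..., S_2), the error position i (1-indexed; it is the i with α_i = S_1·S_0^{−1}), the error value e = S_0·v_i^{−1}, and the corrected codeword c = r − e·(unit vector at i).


S = (7, 3, 6), error at position 2, error magnitude e = 1, c = [6, 8, 3, 2, 1].

Step 1: column multipliers v_i = (∏_{j≠i}(α_i − α_j))^{−1} mod 11.
  i = 1 (α = 8): (8−2)(8−6)(8−9)(8−1) = 6·2·(−1)·7 = −84 ≡ 4, so v_1 = 4^{−1} = 3 (mod 11).
  i = 2 (α = 2): (2−8)(2−6)(2−9)(2−1) = (−6)·(−4)·(−7)·1 = −168 ≡ 8, so v_2 = 8^{−1} = 7 (mod 11).
  i = 3 (α = 6): (6−8)(6−2)(6−9)(6−1) = (−2)·4·(−3)·5 = 120 ≡ 10, so v_3 = 10^{−1} = 10 (mod 11).
  i = 4 (α = 9): (9−8)(9−2)(9−6)(9−1) = 1·7·3·8 = 168 ≡ 3, so v_4 = 3^{−1} = 4 (mod 11).
  i = 5 (α = 1): (1−8)(1−2)(1−6)(1−9) = (−7)·(−1)·(−5)·(−8) = 280 ≡ 5, so v_5 = 5^{−1} = 9 (mod 11).
  v = [3, 7, 10, 4, 9].
Step 2: syndromes of r = [6, 9, 3, 2, 1] (all sums mod 11).
  S_0 = Σ v_i r_i = 3·6 + 7·9 + 10·3 + 4·2 + 9·1 = 128 ≡ 7.
  S_1 = Σ v_i α_i r_i = 3·8·6 + 7·2·9 + 10·6·3 + 4·9·2 + 9·1·1 = 531 ≡ 3.
  α_i^2 mod 11 = [9, 4, 3, 4, 1].
  S_2 = Σ v_i α_i^2 r_i = 3·9·6 + 7·4·9 + 10·3·3 + 4·4·2 + 9·1·1 = 545 ≡ 6.
  S = (7, 3, 6) ≠ 0, so r is not a codeword (an error is present).
Step 3: locate the error. For a single error e at position i, S_ℓ = v_i·e·α_i^ℓ, so α_err = S_1/S_0.
  S_0^{−1} = 7^{−1} = 8 (mod 11), so α_err = 3·8 = 24 ≡ 2 = α_2. Error position i = 2.
  Consistency check: S_2/S_1 = 6·4 = 24 ≡ 2 = α_err ✓ (single-error assumption holds).
Step 4: error magnitude e = S_0/v_2 = S_0·∏_{j≠2}(α_2 − α_j) = 7·8 = 56 ≡ 1 (mod 11).
Step 5: correct position 2: c_2 = r_2 − e = 9 − 1 ≡ 8 (mod 11). Hence c = [6, 8, 3, 2, 1].
  Check: interpolating c through the α_i gives m(x) = 5 + 7·x (degree < 2) with m(α_i) = c_i for every i, so c is indeed a codeword.
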